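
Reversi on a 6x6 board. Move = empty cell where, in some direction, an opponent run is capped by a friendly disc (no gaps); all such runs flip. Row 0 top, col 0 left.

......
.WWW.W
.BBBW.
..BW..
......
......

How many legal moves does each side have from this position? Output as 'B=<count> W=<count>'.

Answer: B=9 W=5

Derivation:
-- B to move --
(0,0): flips 1 -> legal
(0,1): flips 2 -> legal
(0,2): flips 1 -> legal
(0,3): flips 2 -> legal
(0,4): flips 1 -> legal
(0,5): no bracket -> illegal
(1,0): no bracket -> illegal
(1,4): no bracket -> illegal
(2,0): no bracket -> illegal
(2,5): flips 1 -> legal
(3,4): flips 1 -> legal
(3,5): no bracket -> illegal
(4,2): no bracket -> illegal
(4,3): flips 1 -> legal
(4,4): flips 1 -> legal
B mobility = 9
-- W to move --
(1,0): no bracket -> illegal
(1,4): no bracket -> illegal
(2,0): flips 3 -> legal
(3,0): flips 1 -> legal
(3,1): flips 3 -> legal
(3,4): flips 1 -> legal
(4,1): no bracket -> illegal
(4,2): flips 2 -> legal
(4,3): no bracket -> illegal
W mobility = 5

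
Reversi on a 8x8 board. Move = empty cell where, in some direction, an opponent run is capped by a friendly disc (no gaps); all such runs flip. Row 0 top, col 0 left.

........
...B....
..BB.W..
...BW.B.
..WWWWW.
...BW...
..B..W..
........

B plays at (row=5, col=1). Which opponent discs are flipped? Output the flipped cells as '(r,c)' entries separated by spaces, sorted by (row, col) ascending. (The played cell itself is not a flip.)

Dir NW: first cell '.' (not opp) -> no flip
Dir N: first cell '.' (not opp) -> no flip
Dir NE: opp run (4,2) capped by B -> flip
Dir W: first cell '.' (not opp) -> no flip
Dir E: first cell '.' (not opp) -> no flip
Dir SW: first cell '.' (not opp) -> no flip
Dir S: first cell '.' (not opp) -> no flip
Dir SE: first cell 'B' (not opp) -> no flip

Answer: (4,2)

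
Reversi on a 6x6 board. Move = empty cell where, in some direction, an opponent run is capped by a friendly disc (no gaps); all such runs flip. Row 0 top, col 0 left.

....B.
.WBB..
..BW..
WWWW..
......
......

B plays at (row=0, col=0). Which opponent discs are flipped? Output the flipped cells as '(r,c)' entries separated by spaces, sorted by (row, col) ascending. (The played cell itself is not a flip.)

Dir NW: edge -> no flip
Dir N: edge -> no flip
Dir NE: edge -> no flip
Dir W: edge -> no flip
Dir E: first cell '.' (not opp) -> no flip
Dir SW: edge -> no flip
Dir S: first cell '.' (not opp) -> no flip
Dir SE: opp run (1,1) capped by B -> flip

Answer: (1,1)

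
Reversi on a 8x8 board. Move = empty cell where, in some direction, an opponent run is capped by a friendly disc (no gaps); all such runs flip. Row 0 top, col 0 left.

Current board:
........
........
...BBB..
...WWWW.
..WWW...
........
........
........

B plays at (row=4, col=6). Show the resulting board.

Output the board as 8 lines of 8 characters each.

Place B at (4,6); scan 8 dirs for brackets.
Dir NW: opp run (3,5) capped by B -> flip
Dir N: opp run (3,6), next='.' -> no flip
Dir NE: first cell '.' (not opp) -> no flip
Dir W: first cell '.' (not opp) -> no flip
Dir E: first cell '.' (not opp) -> no flip
Dir SW: first cell '.' (not opp) -> no flip
Dir S: first cell '.' (not opp) -> no flip
Dir SE: first cell '.' (not opp) -> no flip
All flips: (3,5)

Answer: ........
........
...BBB..
...WWBW.
..WWW.B.
........
........
........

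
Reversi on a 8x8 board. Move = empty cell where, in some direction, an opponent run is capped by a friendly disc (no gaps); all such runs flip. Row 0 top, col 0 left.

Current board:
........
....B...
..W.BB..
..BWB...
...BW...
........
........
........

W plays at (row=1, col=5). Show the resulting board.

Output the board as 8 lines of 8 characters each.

Place W at (1,5); scan 8 dirs for brackets.
Dir NW: first cell '.' (not opp) -> no flip
Dir N: first cell '.' (not opp) -> no flip
Dir NE: first cell '.' (not opp) -> no flip
Dir W: opp run (1,4), next='.' -> no flip
Dir E: first cell '.' (not opp) -> no flip
Dir SW: opp run (2,4) capped by W -> flip
Dir S: opp run (2,5), next='.' -> no flip
Dir SE: first cell '.' (not opp) -> no flip
All flips: (2,4)

Answer: ........
....BW..
..W.WB..
..BWB...
...BW...
........
........
........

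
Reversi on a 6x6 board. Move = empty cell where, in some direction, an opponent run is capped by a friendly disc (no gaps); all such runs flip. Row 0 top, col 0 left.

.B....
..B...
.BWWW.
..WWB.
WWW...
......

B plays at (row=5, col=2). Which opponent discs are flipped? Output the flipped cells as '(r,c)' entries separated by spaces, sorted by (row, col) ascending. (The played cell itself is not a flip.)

Dir NW: opp run (4,1), next='.' -> no flip
Dir N: opp run (4,2) (3,2) (2,2) capped by B -> flip
Dir NE: first cell '.' (not opp) -> no flip
Dir W: first cell '.' (not opp) -> no flip
Dir E: first cell '.' (not opp) -> no flip
Dir SW: edge -> no flip
Dir S: edge -> no flip
Dir SE: edge -> no flip

Answer: (2,2) (3,2) (4,2)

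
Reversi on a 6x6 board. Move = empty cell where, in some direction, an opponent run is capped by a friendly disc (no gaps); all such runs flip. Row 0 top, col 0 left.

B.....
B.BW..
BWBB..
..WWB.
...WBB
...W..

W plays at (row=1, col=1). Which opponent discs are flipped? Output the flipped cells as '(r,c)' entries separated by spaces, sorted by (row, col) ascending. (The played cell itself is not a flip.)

Answer: (1,2) (2,2)

Derivation:
Dir NW: opp run (0,0), next=edge -> no flip
Dir N: first cell '.' (not opp) -> no flip
Dir NE: first cell '.' (not opp) -> no flip
Dir W: opp run (1,0), next=edge -> no flip
Dir E: opp run (1,2) capped by W -> flip
Dir SW: opp run (2,0), next=edge -> no flip
Dir S: first cell 'W' (not opp) -> no flip
Dir SE: opp run (2,2) capped by W -> flip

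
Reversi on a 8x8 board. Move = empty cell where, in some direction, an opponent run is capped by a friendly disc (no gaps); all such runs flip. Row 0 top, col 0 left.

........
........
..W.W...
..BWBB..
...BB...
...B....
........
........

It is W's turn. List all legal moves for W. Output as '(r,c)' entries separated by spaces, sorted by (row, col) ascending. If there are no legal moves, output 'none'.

Answer: (3,1) (3,6) (4,2) (4,6) (5,4) (5,5) (6,3)

Derivation:
(2,1): no bracket -> illegal
(2,3): no bracket -> illegal
(2,5): no bracket -> illegal
(2,6): no bracket -> illegal
(3,1): flips 1 -> legal
(3,6): flips 2 -> legal
(4,1): no bracket -> illegal
(4,2): flips 1 -> legal
(4,5): no bracket -> illegal
(4,6): flips 1 -> legal
(5,2): no bracket -> illegal
(5,4): flips 2 -> legal
(5,5): flips 1 -> legal
(6,2): no bracket -> illegal
(6,3): flips 2 -> legal
(6,4): no bracket -> illegal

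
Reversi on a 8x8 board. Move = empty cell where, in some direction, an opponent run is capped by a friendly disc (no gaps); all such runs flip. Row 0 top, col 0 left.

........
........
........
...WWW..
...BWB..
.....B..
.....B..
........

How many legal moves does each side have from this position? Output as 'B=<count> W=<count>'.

Answer: B=3 W=7

Derivation:
-- B to move --
(2,2): flips 2 -> legal
(2,3): flips 2 -> legal
(2,4): no bracket -> illegal
(2,5): flips 2 -> legal
(2,6): no bracket -> illegal
(3,2): no bracket -> illegal
(3,6): no bracket -> illegal
(4,2): no bracket -> illegal
(4,6): no bracket -> illegal
(5,3): no bracket -> illegal
(5,4): no bracket -> illegal
B mobility = 3
-- W to move --
(3,2): no bracket -> illegal
(3,6): no bracket -> illegal
(4,2): flips 1 -> legal
(4,6): flips 1 -> legal
(5,2): flips 1 -> legal
(5,3): flips 1 -> legal
(5,4): no bracket -> illegal
(5,6): flips 1 -> legal
(6,4): no bracket -> illegal
(6,6): flips 1 -> legal
(7,4): no bracket -> illegal
(7,5): flips 3 -> legal
(7,6): no bracket -> illegal
W mobility = 7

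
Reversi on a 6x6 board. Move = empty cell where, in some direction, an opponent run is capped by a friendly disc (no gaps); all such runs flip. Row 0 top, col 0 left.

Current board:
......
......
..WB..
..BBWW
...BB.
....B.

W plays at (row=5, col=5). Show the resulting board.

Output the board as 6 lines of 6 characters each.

Place W at (5,5); scan 8 dirs for brackets.
Dir NW: opp run (4,4) (3,3) capped by W -> flip
Dir N: first cell '.' (not opp) -> no flip
Dir NE: edge -> no flip
Dir W: opp run (5,4), next='.' -> no flip
Dir E: edge -> no flip
Dir SW: edge -> no flip
Dir S: edge -> no flip
Dir SE: edge -> no flip
All flips: (3,3) (4,4)

Answer: ......
......
..WB..
..BWWW
...BW.
....BW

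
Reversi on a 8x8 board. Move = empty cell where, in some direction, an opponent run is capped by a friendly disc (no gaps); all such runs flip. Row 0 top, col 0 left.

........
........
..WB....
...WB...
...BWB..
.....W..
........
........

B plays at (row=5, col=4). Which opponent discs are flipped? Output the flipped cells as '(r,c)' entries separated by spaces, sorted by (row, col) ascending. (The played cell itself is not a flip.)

Answer: (4,4)

Derivation:
Dir NW: first cell 'B' (not opp) -> no flip
Dir N: opp run (4,4) capped by B -> flip
Dir NE: first cell 'B' (not opp) -> no flip
Dir W: first cell '.' (not opp) -> no flip
Dir E: opp run (5,5), next='.' -> no flip
Dir SW: first cell '.' (not opp) -> no flip
Dir S: first cell '.' (not opp) -> no flip
Dir SE: first cell '.' (not opp) -> no flip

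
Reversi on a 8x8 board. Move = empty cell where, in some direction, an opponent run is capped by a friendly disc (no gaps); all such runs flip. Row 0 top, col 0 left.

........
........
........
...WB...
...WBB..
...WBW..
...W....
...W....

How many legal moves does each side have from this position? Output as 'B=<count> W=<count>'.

Answer: B=9 W=5

Derivation:
-- B to move --
(2,2): flips 1 -> legal
(2,3): no bracket -> illegal
(2,4): no bracket -> illegal
(3,2): flips 2 -> legal
(4,2): flips 1 -> legal
(4,6): no bracket -> illegal
(5,2): flips 2 -> legal
(5,6): flips 1 -> legal
(6,2): flips 1 -> legal
(6,4): no bracket -> illegal
(6,5): flips 1 -> legal
(6,6): flips 1 -> legal
(7,2): flips 1 -> legal
(7,4): no bracket -> illegal
B mobility = 9
-- W to move --
(2,3): no bracket -> illegal
(2,4): no bracket -> illegal
(2,5): flips 1 -> legal
(3,5): flips 3 -> legal
(3,6): flips 2 -> legal
(4,6): flips 2 -> legal
(5,6): no bracket -> illegal
(6,4): no bracket -> illegal
(6,5): flips 1 -> legal
W mobility = 5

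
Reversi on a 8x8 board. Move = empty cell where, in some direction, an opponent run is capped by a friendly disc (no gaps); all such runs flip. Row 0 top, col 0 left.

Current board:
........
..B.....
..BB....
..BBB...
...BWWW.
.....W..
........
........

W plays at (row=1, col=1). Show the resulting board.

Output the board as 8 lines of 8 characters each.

Place W at (1,1); scan 8 dirs for brackets.
Dir NW: first cell '.' (not opp) -> no flip
Dir N: first cell '.' (not opp) -> no flip
Dir NE: first cell '.' (not opp) -> no flip
Dir W: first cell '.' (not opp) -> no flip
Dir E: opp run (1,2), next='.' -> no flip
Dir SW: first cell '.' (not opp) -> no flip
Dir S: first cell '.' (not opp) -> no flip
Dir SE: opp run (2,2) (3,3) capped by W -> flip
All flips: (2,2) (3,3)

Answer: ........
.WB.....
..WB....
..BWB...
...BWWW.
.....W..
........
........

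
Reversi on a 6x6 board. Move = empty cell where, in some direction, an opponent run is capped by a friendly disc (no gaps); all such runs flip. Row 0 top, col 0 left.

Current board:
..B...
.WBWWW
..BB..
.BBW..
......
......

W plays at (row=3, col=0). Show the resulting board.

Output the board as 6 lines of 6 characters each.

Answer: ..B...
.WBWWW
..BB..
WWWW..
......
......

Derivation:
Place W at (3,0); scan 8 dirs for brackets.
Dir NW: edge -> no flip
Dir N: first cell '.' (not opp) -> no flip
Dir NE: first cell '.' (not opp) -> no flip
Dir W: edge -> no flip
Dir E: opp run (3,1) (3,2) capped by W -> flip
Dir SW: edge -> no flip
Dir S: first cell '.' (not opp) -> no flip
Dir SE: first cell '.' (not opp) -> no flip
All flips: (3,1) (3,2)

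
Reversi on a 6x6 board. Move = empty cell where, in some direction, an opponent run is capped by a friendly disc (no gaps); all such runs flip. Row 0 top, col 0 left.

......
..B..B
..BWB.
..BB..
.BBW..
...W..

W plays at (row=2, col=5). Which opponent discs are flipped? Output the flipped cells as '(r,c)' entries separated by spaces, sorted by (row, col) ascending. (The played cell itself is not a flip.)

Dir NW: first cell '.' (not opp) -> no flip
Dir N: opp run (1,5), next='.' -> no flip
Dir NE: edge -> no flip
Dir W: opp run (2,4) capped by W -> flip
Dir E: edge -> no flip
Dir SW: first cell '.' (not opp) -> no flip
Dir S: first cell '.' (not opp) -> no flip
Dir SE: edge -> no flip

Answer: (2,4)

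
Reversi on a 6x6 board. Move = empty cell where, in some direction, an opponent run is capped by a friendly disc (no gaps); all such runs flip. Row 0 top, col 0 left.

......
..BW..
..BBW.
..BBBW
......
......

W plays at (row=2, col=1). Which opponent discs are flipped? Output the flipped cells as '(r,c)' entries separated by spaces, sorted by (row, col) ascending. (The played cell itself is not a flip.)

Answer: (2,2) (2,3)

Derivation:
Dir NW: first cell '.' (not opp) -> no flip
Dir N: first cell '.' (not opp) -> no flip
Dir NE: opp run (1,2), next='.' -> no flip
Dir W: first cell '.' (not opp) -> no flip
Dir E: opp run (2,2) (2,3) capped by W -> flip
Dir SW: first cell '.' (not opp) -> no flip
Dir S: first cell '.' (not opp) -> no flip
Dir SE: opp run (3,2), next='.' -> no flip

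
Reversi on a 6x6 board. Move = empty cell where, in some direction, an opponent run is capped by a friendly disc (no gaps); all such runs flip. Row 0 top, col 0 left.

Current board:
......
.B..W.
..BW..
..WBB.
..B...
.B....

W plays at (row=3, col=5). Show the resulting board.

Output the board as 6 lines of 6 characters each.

Place W at (3,5); scan 8 dirs for brackets.
Dir NW: first cell '.' (not opp) -> no flip
Dir N: first cell '.' (not opp) -> no flip
Dir NE: edge -> no flip
Dir W: opp run (3,4) (3,3) capped by W -> flip
Dir E: edge -> no flip
Dir SW: first cell '.' (not opp) -> no flip
Dir S: first cell '.' (not opp) -> no flip
Dir SE: edge -> no flip
All flips: (3,3) (3,4)

Answer: ......
.B..W.
..BW..
..WWWW
..B...
.B....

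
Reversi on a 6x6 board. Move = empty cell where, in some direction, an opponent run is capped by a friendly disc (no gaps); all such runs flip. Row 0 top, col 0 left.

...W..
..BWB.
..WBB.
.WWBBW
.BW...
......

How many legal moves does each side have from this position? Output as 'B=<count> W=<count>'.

-- B to move --
(0,2): flips 1 -> legal
(0,4): no bracket -> illegal
(1,1): flips 1 -> legal
(2,0): no bracket -> illegal
(2,1): flips 2 -> legal
(2,5): no bracket -> illegal
(3,0): flips 2 -> legal
(4,0): no bracket -> illegal
(4,3): flips 1 -> legal
(4,4): no bracket -> illegal
(4,5): no bracket -> illegal
(5,1): flips 1 -> legal
(5,2): flips 3 -> legal
(5,3): no bracket -> illegal
B mobility = 7
-- W to move --
(0,1): no bracket -> illegal
(0,2): flips 1 -> legal
(0,4): no bracket -> illegal
(0,5): flips 2 -> legal
(1,1): flips 1 -> legal
(1,5): flips 3 -> legal
(2,1): flips 1 -> legal
(2,5): flips 3 -> legal
(3,0): no bracket -> illegal
(4,0): flips 1 -> legal
(4,3): flips 2 -> legal
(4,4): flips 1 -> legal
(4,5): no bracket -> illegal
(5,0): flips 1 -> legal
(5,1): flips 1 -> legal
(5,2): no bracket -> illegal
W mobility = 11

Answer: B=7 W=11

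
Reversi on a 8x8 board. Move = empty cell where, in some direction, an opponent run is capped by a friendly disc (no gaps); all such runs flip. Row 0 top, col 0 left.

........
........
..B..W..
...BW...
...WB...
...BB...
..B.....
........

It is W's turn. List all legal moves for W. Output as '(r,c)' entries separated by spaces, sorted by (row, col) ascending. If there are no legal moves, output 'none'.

(1,1): no bracket -> illegal
(1,2): no bracket -> illegal
(1,3): no bracket -> illegal
(2,1): no bracket -> illegal
(2,3): flips 1 -> legal
(2,4): no bracket -> illegal
(3,1): no bracket -> illegal
(3,2): flips 1 -> legal
(3,5): no bracket -> illegal
(4,2): no bracket -> illegal
(4,5): flips 1 -> legal
(5,1): no bracket -> illegal
(5,2): no bracket -> illegal
(5,5): no bracket -> illegal
(6,1): no bracket -> illegal
(6,3): flips 1 -> legal
(6,4): flips 2 -> legal
(6,5): flips 1 -> legal
(7,1): no bracket -> illegal
(7,2): no bracket -> illegal
(7,3): no bracket -> illegal

Answer: (2,3) (3,2) (4,5) (6,3) (6,4) (6,5)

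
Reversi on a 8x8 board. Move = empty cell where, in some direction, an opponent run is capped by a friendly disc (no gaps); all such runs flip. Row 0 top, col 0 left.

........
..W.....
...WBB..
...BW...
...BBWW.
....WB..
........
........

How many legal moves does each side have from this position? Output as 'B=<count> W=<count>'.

-- B to move --
(0,1): no bracket -> illegal
(0,2): no bracket -> illegal
(0,3): no bracket -> illegal
(1,1): no bracket -> illegal
(1,3): flips 1 -> legal
(1,4): no bracket -> illegal
(2,1): no bracket -> illegal
(2,2): flips 1 -> legal
(3,2): no bracket -> illegal
(3,5): flips 2 -> legal
(3,6): no bracket -> illegal
(3,7): flips 1 -> legal
(4,7): flips 2 -> legal
(5,3): flips 1 -> legal
(5,6): no bracket -> illegal
(5,7): no bracket -> illegal
(6,3): no bracket -> illegal
(6,4): flips 1 -> legal
(6,5): flips 1 -> legal
B mobility = 8
-- W to move --
(1,3): no bracket -> illegal
(1,4): flips 1 -> legal
(1,5): no bracket -> illegal
(1,6): flips 1 -> legal
(2,2): no bracket -> illegal
(2,6): flips 2 -> legal
(3,2): flips 2 -> legal
(3,5): no bracket -> illegal
(3,6): no bracket -> illegal
(4,2): flips 2 -> legal
(5,2): flips 1 -> legal
(5,3): flips 2 -> legal
(5,6): flips 1 -> legal
(6,4): flips 1 -> legal
(6,5): flips 1 -> legal
(6,6): no bracket -> illegal
W mobility = 10

Answer: B=8 W=10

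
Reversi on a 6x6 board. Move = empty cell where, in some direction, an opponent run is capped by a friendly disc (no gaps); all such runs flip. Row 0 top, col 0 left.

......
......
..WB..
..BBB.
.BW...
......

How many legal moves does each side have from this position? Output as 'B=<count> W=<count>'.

Answer: B=6 W=3

Derivation:
-- B to move --
(1,1): flips 1 -> legal
(1,2): flips 1 -> legal
(1,3): no bracket -> illegal
(2,1): flips 1 -> legal
(3,1): no bracket -> illegal
(4,3): flips 1 -> legal
(5,1): flips 1 -> legal
(5,2): flips 1 -> legal
(5,3): no bracket -> illegal
B mobility = 6
-- W to move --
(1,2): no bracket -> illegal
(1,3): no bracket -> illegal
(1,4): no bracket -> illegal
(2,1): no bracket -> illegal
(2,4): flips 2 -> legal
(2,5): no bracket -> illegal
(3,0): no bracket -> illegal
(3,1): no bracket -> illegal
(3,5): no bracket -> illegal
(4,0): flips 1 -> legal
(4,3): no bracket -> illegal
(4,4): flips 1 -> legal
(4,5): no bracket -> illegal
(5,0): no bracket -> illegal
(5,1): no bracket -> illegal
(5,2): no bracket -> illegal
W mobility = 3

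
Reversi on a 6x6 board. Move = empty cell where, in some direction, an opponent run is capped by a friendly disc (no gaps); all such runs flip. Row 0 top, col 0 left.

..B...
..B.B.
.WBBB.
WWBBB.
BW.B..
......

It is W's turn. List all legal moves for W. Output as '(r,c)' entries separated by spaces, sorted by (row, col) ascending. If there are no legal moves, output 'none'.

Answer: (0,3) (0,5) (1,3) (2,5) (3,5) (5,0) (5,4)

Derivation:
(0,1): no bracket -> illegal
(0,3): flips 1 -> legal
(0,4): no bracket -> illegal
(0,5): flips 3 -> legal
(1,1): no bracket -> illegal
(1,3): flips 1 -> legal
(1,5): no bracket -> illegal
(2,5): flips 3 -> legal
(3,5): flips 3 -> legal
(4,2): no bracket -> illegal
(4,4): no bracket -> illegal
(4,5): no bracket -> illegal
(5,0): flips 1 -> legal
(5,1): no bracket -> illegal
(5,2): no bracket -> illegal
(5,3): no bracket -> illegal
(5,4): flips 2 -> legal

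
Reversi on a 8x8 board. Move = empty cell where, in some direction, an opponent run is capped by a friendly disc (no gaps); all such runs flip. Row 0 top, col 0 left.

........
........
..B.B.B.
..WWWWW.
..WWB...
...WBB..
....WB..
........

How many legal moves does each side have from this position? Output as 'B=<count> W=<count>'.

-- B to move --
(2,1): flips 2 -> legal
(2,3): no bracket -> illegal
(2,5): no bracket -> illegal
(2,7): no bracket -> illegal
(3,1): no bracket -> illegal
(3,7): no bracket -> illegal
(4,1): flips 2 -> legal
(4,5): no bracket -> illegal
(4,6): flips 2 -> legal
(4,7): no bracket -> illegal
(5,1): flips 2 -> legal
(5,2): flips 3 -> legal
(6,2): flips 1 -> legal
(6,3): flips 1 -> legal
(7,3): flips 1 -> legal
(7,4): flips 1 -> legal
(7,5): no bracket -> illegal
B mobility = 9
-- W to move --
(1,1): flips 1 -> legal
(1,2): flips 1 -> legal
(1,3): flips 1 -> legal
(1,4): flips 1 -> legal
(1,5): flips 1 -> legal
(1,6): flips 1 -> legal
(1,7): flips 1 -> legal
(2,1): no bracket -> illegal
(2,3): no bracket -> illegal
(2,5): no bracket -> illegal
(2,7): no bracket -> illegal
(3,1): no bracket -> illegal
(3,7): no bracket -> illegal
(4,5): flips 1 -> legal
(4,6): flips 1 -> legal
(5,6): flips 2 -> legal
(6,3): no bracket -> illegal
(6,6): flips 3 -> legal
(7,4): no bracket -> illegal
(7,5): no bracket -> illegal
(7,6): flips 2 -> legal
W mobility = 12

Answer: B=9 W=12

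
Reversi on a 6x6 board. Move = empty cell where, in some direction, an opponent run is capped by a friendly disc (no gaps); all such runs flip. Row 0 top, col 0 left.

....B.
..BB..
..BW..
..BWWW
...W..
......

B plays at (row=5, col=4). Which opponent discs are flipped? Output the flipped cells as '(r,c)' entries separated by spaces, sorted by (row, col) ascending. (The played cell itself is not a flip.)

Dir NW: opp run (4,3) capped by B -> flip
Dir N: first cell '.' (not opp) -> no flip
Dir NE: first cell '.' (not opp) -> no flip
Dir W: first cell '.' (not opp) -> no flip
Dir E: first cell '.' (not opp) -> no flip
Dir SW: edge -> no flip
Dir S: edge -> no flip
Dir SE: edge -> no flip

Answer: (4,3)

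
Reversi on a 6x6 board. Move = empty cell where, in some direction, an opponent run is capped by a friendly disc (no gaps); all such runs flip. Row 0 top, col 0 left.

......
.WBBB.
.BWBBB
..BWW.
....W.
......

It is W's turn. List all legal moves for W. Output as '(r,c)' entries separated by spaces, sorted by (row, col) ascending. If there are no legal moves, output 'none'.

(0,1): flips 2 -> legal
(0,2): flips 1 -> legal
(0,3): flips 2 -> legal
(0,4): flips 3 -> legal
(0,5): no bracket -> illegal
(1,0): no bracket -> illegal
(1,5): flips 4 -> legal
(2,0): flips 1 -> legal
(3,0): no bracket -> illegal
(3,1): flips 2 -> legal
(3,5): no bracket -> illegal
(4,1): no bracket -> illegal
(4,2): flips 1 -> legal
(4,3): no bracket -> illegal

Answer: (0,1) (0,2) (0,3) (0,4) (1,5) (2,0) (3,1) (4,2)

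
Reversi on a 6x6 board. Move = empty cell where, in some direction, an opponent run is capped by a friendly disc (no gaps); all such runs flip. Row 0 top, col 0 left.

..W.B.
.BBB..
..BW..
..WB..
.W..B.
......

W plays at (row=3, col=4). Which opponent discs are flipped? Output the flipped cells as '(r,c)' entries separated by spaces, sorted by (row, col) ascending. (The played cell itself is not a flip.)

Answer: (3,3)

Derivation:
Dir NW: first cell 'W' (not opp) -> no flip
Dir N: first cell '.' (not opp) -> no flip
Dir NE: first cell '.' (not opp) -> no flip
Dir W: opp run (3,3) capped by W -> flip
Dir E: first cell '.' (not opp) -> no flip
Dir SW: first cell '.' (not opp) -> no flip
Dir S: opp run (4,4), next='.' -> no flip
Dir SE: first cell '.' (not opp) -> no flip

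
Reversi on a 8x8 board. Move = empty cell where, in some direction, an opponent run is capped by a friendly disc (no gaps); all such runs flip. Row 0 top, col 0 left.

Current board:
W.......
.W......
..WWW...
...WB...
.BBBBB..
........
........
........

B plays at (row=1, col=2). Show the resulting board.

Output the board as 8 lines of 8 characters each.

Place B at (1,2); scan 8 dirs for brackets.
Dir NW: first cell '.' (not opp) -> no flip
Dir N: first cell '.' (not opp) -> no flip
Dir NE: first cell '.' (not opp) -> no flip
Dir W: opp run (1,1), next='.' -> no flip
Dir E: first cell '.' (not opp) -> no flip
Dir SW: first cell '.' (not opp) -> no flip
Dir S: opp run (2,2), next='.' -> no flip
Dir SE: opp run (2,3) capped by B -> flip
All flips: (2,3)

Answer: W.......
.WB.....
..WBW...
...WB...
.BBBBB..
........
........
........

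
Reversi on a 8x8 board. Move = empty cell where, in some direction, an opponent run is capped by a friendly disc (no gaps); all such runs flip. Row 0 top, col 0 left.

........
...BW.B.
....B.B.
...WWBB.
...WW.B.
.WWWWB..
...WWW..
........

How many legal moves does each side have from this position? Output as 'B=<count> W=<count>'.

Answer: B=10 W=7

Derivation:
-- B to move --
(0,3): no bracket -> illegal
(0,4): flips 1 -> legal
(0,5): no bracket -> illegal
(1,5): flips 1 -> legal
(2,2): flips 2 -> legal
(2,3): no bracket -> illegal
(2,5): no bracket -> illegal
(3,2): flips 2 -> legal
(4,0): no bracket -> illegal
(4,1): no bracket -> illegal
(4,2): flips 1 -> legal
(4,5): no bracket -> illegal
(5,0): flips 4 -> legal
(5,6): no bracket -> illegal
(6,0): no bracket -> illegal
(6,1): no bracket -> illegal
(6,2): flips 2 -> legal
(6,6): no bracket -> illegal
(7,2): no bracket -> illegal
(7,3): flips 1 -> legal
(7,4): flips 4 -> legal
(7,5): flips 1 -> legal
(7,6): no bracket -> illegal
B mobility = 10
-- W to move --
(0,2): no bracket -> illegal
(0,3): no bracket -> illegal
(0,4): no bracket -> illegal
(0,5): no bracket -> illegal
(0,6): no bracket -> illegal
(0,7): no bracket -> illegal
(1,2): flips 1 -> legal
(1,5): flips 1 -> legal
(1,7): flips 2 -> legal
(2,2): no bracket -> illegal
(2,3): no bracket -> illegal
(2,5): no bracket -> illegal
(2,7): no bracket -> illegal
(3,7): flips 4 -> legal
(4,5): flips 1 -> legal
(4,7): no bracket -> illegal
(5,6): flips 1 -> legal
(5,7): no bracket -> illegal
(6,6): flips 1 -> legal
W mobility = 7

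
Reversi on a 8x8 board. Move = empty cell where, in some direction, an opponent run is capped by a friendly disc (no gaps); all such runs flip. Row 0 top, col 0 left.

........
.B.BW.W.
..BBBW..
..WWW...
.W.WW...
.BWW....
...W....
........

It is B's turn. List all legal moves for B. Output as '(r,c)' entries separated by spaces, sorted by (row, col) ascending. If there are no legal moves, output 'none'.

(0,3): no bracket -> illegal
(0,4): flips 1 -> legal
(0,5): flips 1 -> legal
(0,6): no bracket -> illegal
(0,7): no bracket -> illegal
(1,5): flips 1 -> legal
(1,7): no bracket -> illegal
(2,1): no bracket -> illegal
(2,6): flips 1 -> legal
(2,7): no bracket -> illegal
(3,0): no bracket -> illegal
(3,1): flips 1 -> legal
(3,5): no bracket -> illegal
(3,6): no bracket -> illegal
(4,0): no bracket -> illegal
(4,2): flips 2 -> legal
(4,5): flips 1 -> legal
(5,0): flips 2 -> legal
(5,4): flips 4 -> legal
(5,5): flips 2 -> legal
(6,1): no bracket -> illegal
(6,2): no bracket -> illegal
(6,4): no bracket -> illegal
(7,2): no bracket -> illegal
(7,3): flips 4 -> legal
(7,4): no bracket -> illegal

Answer: (0,4) (0,5) (1,5) (2,6) (3,1) (4,2) (4,5) (5,0) (5,4) (5,5) (7,3)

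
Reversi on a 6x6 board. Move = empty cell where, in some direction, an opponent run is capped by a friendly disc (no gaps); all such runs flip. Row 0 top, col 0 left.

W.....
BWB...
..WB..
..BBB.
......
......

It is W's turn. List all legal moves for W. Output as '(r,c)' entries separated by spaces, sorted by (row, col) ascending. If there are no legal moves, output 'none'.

(0,1): no bracket -> illegal
(0,2): flips 1 -> legal
(0,3): no bracket -> illegal
(1,3): flips 1 -> legal
(1,4): no bracket -> illegal
(2,0): flips 1 -> legal
(2,1): no bracket -> illegal
(2,4): flips 1 -> legal
(2,5): no bracket -> illegal
(3,1): no bracket -> illegal
(3,5): no bracket -> illegal
(4,1): no bracket -> illegal
(4,2): flips 1 -> legal
(4,3): no bracket -> illegal
(4,4): flips 1 -> legal
(4,5): no bracket -> illegal

Answer: (0,2) (1,3) (2,0) (2,4) (4,2) (4,4)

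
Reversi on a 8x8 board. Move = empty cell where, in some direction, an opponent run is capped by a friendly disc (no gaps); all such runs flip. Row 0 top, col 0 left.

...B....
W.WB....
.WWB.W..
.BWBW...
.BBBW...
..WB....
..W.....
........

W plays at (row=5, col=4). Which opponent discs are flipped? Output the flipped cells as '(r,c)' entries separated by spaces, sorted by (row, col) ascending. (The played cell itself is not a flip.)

Dir NW: opp run (4,3) capped by W -> flip
Dir N: first cell 'W' (not opp) -> no flip
Dir NE: first cell '.' (not opp) -> no flip
Dir W: opp run (5,3) capped by W -> flip
Dir E: first cell '.' (not opp) -> no flip
Dir SW: first cell '.' (not opp) -> no flip
Dir S: first cell '.' (not opp) -> no flip
Dir SE: first cell '.' (not opp) -> no flip

Answer: (4,3) (5,3)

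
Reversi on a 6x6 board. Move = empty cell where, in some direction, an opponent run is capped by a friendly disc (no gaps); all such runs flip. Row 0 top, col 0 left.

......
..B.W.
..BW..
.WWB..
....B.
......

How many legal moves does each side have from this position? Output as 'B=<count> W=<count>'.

-- B to move --
(0,3): no bracket -> illegal
(0,4): no bracket -> illegal
(0,5): no bracket -> illegal
(1,3): flips 1 -> legal
(1,5): no bracket -> illegal
(2,0): no bracket -> illegal
(2,1): no bracket -> illegal
(2,4): flips 1 -> legal
(2,5): no bracket -> illegal
(3,0): flips 2 -> legal
(3,4): flips 1 -> legal
(4,0): flips 1 -> legal
(4,1): no bracket -> illegal
(4,2): flips 1 -> legal
(4,3): no bracket -> illegal
B mobility = 6
-- W to move --
(0,1): flips 1 -> legal
(0,2): flips 2 -> legal
(0,3): no bracket -> illegal
(1,1): no bracket -> illegal
(1,3): flips 1 -> legal
(2,1): flips 1 -> legal
(2,4): no bracket -> illegal
(3,4): flips 1 -> legal
(3,5): no bracket -> illegal
(4,2): no bracket -> illegal
(4,3): flips 1 -> legal
(4,5): no bracket -> illegal
(5,3): no bracket -> illegal
(5,4): no bracket -> illegal
(5,5): no bracket -> illegal
W mobility = 6

Answer: B=6 W=6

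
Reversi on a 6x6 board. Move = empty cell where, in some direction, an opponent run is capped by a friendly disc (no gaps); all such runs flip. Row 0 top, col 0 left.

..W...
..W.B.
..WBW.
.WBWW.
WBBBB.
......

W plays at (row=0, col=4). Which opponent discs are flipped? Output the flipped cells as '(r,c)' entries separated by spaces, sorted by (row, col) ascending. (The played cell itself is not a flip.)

Dir NW: edge -> no flip
Dir N: edge -> no flip
Dir NE: edge -> no flip
Dir W: first cell '.' (not opp) -> no flip
Dir E: first cell '.' (not opp) -> no flip
Dir SW: first cell '.' (not opp) -> no flip
Dir S: opp run (1,4) capped by W -> flip
Dir SE: first cell '.' (not opp) -> no flip

Answer: (1,4)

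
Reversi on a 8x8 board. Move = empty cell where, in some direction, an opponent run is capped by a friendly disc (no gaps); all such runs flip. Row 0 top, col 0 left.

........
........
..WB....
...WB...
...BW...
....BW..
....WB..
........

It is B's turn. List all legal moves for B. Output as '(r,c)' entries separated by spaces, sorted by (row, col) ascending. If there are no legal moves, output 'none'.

(1,1): no bracket -> illegal
(1,2): no bracket -> illegal
(1,3): no bracket -> illegal
(2,1): flips 1 -> legal
(2,4): no bracket -> illegal
(3,1): no bracket -> illegal
(3,2): flips 1 -> legal
(3,5): no bracket -> illegal
(4,2): no bracket -> illegal
(4,5): flips 2 -> legal
(4,6): no bracket -> illegal
(5,3): no bracket -> illegal
(5,6): flips 1 -> legal
(6,3): flips 1 -> legal
(6,6): no bracket -> illegal
(7,3): no bracket -> illegal
(7,4): flips 1 -> legal
(7,5): no bracket -> illegal

Answer: (2,1) (3,2) (4,5) (5,6) (6,3) (7,4)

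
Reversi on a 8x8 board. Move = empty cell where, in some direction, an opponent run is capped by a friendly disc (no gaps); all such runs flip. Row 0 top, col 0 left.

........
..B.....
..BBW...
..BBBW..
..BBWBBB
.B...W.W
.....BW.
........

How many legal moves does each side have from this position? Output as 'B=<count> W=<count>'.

-- B to move --
(1,3): flips 2 -> legal
(1,4): flips 1 -> legal
(1,5): flips 1 -> legal
(2,5): flips 2 -> legal
(2,6): no bracket -> illegal
(3,6): flips 1 -> legal
(5,3): no bracket -> illegal
(5,4): flips 1 -> legal
(5,6): no bracket -> illegal
(6,4): flips 1 -> legal
(6,7): flips 2 -> legal
(7,5): no bracket -> illegal
(7,6): no bracket -> illegal
(7,7): flips 3 -> legal
B mobility = 9
-- W to move --
(0,1): no bracket -> illegal
(0,2): no bracket -> illegal
(0,3): no bracket -> illegal
(1,1): flips 2 -> legal
(1,3): no bracket -> illegal
(1,4): no bracket -> illegal
(2,1): flips 2 -> legal
(2,5): no bracket -> illegal
(3,1): flips 3 -> legal
(3,6): no bracket -> illegal
(3,7): flips 2 -> legal
(4,0): no bracket -> illegal
(4,1): flips 2 -> legal
(5,0): no bracket -> illegal
(5,2): no bracket -> illegal
(5,3): no bracket -> illegal
(5,4): no bracket -> illegal
(5,6): no bracket -> illegal
(6,0): flips 3 -> legal
(6,1): no bracket -> illegal
(6,2): no bracket -> illegal
(6,4): flips 1 -> legal
(7,4): no bracket -> illegal
(7,5): flips 1 -> legal
(7,6): no bracket -> illegal
W mobility = 8

Answer: B=9 W=8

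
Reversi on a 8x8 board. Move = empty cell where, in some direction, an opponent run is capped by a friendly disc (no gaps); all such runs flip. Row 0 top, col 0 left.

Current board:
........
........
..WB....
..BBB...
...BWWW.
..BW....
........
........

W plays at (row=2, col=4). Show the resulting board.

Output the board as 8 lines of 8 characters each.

Place W at (2,4); scan 8 dirs for brackets.
Dir NW: first cell '.' (not opp) -> no flip
Dir N: first cell '.' (not opp) -> no flip
Dir NE: first cell '.' (not opp) -> no flip
Dir W: opp run (2,3) capped by W -> flip
Dir E: first cell '.' (not opp) -> no flip
Dir SW: opp run (3,3), next='.' -> no flip
Dir S: opp run (3,4) capped by W -> flip
Dir SE: first cell '.' (not opp) -> no flip
All flips: (2,3) (3,4)

Answer: ........
........
..WWW...
..BBW...
...BWWW.
..BW....
........
........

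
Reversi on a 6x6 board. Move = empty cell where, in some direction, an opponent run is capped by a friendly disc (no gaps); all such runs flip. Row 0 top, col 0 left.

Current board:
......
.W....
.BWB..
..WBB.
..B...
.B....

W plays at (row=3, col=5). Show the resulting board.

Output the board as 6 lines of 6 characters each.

Place W at (3,5); scan 8 dirs for brackets.
Dir NW: first cell '.' (not opp) -> no flip
Dir N: first cell '.' (not opp) -> no flip
Dir NE: edge -> no flip
Dir W: opp run (3,4) (3,3) capped by W -> flip
Dir E: edge -> no flip
Dir SW: first cell '.' (not opp) -> no flip
Dir S: first cell '.' (not opp) -> no flip
Dir SE: edge -> no flip
All flips: (3,3) (3,4)

Answer: ......
.W....
.BWB..
..WWWW
..B...
.B....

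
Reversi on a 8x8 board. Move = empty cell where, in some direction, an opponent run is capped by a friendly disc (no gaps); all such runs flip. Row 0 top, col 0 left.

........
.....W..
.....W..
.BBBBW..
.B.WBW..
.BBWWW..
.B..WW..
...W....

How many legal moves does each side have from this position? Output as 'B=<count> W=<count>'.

Answer: B=11 W=7

Derivation:
-- B to move --
(0,4): no bracket -> illegal
(0,5): no bracket -> illegal
(0,6): no bracket -> illegal
(1,4): no bracket -> illegal
(1,6): flips 1 -> legal
(2,4): no bracket -> illegal
(2,6): flips 1 -> legal
(3,6): flips 1 -> legal
(4,2): flips 1 -> legal
(4,6): flips 1 -> legal
(5,6): flips 4 -> legal
(6,2): flips 1 -> legal
(6,3): flips 2 -> legal
(6,6): flips 1 -> legal
(7,2): no bracket -> illegal
(7,4): flips 2 -> legal
(7,5): no bracket -> illegal
(7,6): flips 3 -> legal
B mobility = 11
-- W to move --
(2,0): no bracket -> illegal
(2,1): flips 1 -> legal
(2,2): flips 2 -> legal
(2,3): flips 2 -> legal
(2,4): flips 2 -> legal
(3,0): flips 4 -> legal
(4,0): no bracket -> illegal
(4,2): no bracket -> illegal
(5,0): flips 2 -> legal
(6,0): no bracket -> illegal
(6,2): no bracket -> illegal
(6,3): no bracket -> illegal
(7,0): flips 2 -> legal
(7,1): no bracket -> illegal
(7,2): no bracket -> illegal
W mobility = 7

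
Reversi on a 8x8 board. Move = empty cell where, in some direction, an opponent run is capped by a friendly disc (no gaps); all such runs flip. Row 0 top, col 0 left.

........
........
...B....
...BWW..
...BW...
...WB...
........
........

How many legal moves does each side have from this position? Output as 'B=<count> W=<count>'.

Answer: B=7 W=8

Derivation:
-- B to move --
(2,4): flips 2 -> legal
(2,5): flips 1 -> legal
(2,6): no bracket -> illegal
(3,6): flips 2 -> legal
(4,2): no bracket -> illegal
(4,5): flips 2 -> legal
(4,6): no bracket -> illegal
(5,2): flips 1 -> legal
(5,5): flips 1 -> legal
(6,2): no bracket -> illegal
(6,3): flips 1 -> legal
(6,4): no bracket -> illegal
B mobility = 7
-- W to move --
(1,2): flips 1 -> legal
(1,3): flips 3 -> legal
(1,4): no bracket -> illegal
(2,2): flips 1 -> legal
(2,4): no bracket -> illegal
(3,2): flips 1 -> legal
(4,2): flips 1 -> legal
(4,5): no bracket -> illegal
(5,2): flips 1 -> legal
(5,5): flips 1 -> legal
(6,3): no bracket -> illegal
(6,4): flips 1 -> legal
(6,5): no bracket -> illegal
W mobility = 8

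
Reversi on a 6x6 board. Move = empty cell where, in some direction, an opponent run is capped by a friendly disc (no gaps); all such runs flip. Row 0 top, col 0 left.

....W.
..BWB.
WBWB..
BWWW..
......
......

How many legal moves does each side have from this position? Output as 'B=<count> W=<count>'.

-- B to move --
(0,2): no bracket -> illegal
(0,3): flips 1 -> legal
(0,5): no bracket -> illegal
(1,0): flips 1 -> legal
(1,1): no bracket -> illegal
(1,5): no bracket -> illegal
(2,4): no bracket -> illegal
(3,4): flips 3 -> legal
(4,0): no bracket -> illegal
(4,1): flips 2 -> legal
(4,2): flips 2 -> legal
(4,3): flips 2 -> legal
(4,4): no bracket -> illegal
B mobility = 6
-- W to move --
(0,1): no bracket -> illegal
(0,2): flips 1 -> legal
(0,3): no bracket -> illegal
(0,5): flips 2 -> legal
(1,0): flips 1 -> legal
(1,1): flips 2 -> legal
(1,5): flips 1 -> legal
(2,4): flips 2 -> legal
(2,5): no bracket -> illegal
(3,4): no bracket -> illegal
(4,0): flips 1 -> legal
(4,1): no bracket -> illegal
W mobility = 7

Answer: B=6 W=7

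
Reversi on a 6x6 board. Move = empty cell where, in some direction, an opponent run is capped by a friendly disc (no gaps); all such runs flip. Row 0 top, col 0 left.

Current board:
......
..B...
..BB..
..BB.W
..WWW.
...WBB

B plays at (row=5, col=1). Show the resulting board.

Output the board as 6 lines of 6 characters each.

Place B at (5,1); scan 8 dirs for brackets.
Dir NW: first cell '.' (not opp) -> no flip
Dir N: first cell '.' (not opp) -> no flip
Dir NE: opp run (4,2) capped by B -> flip
Dir W: first cell '.' (not opp) -> no flip
Dir E: first cell '.' (not opp) -> no flip
Dir SW: edge -> no flip
Dir S: edge -> no flip
Dir SE: edge -> no flip
All flips: (4,2)

Answer: ......
..B...
..BB..
..BB.W
..BWW.
.B.WBB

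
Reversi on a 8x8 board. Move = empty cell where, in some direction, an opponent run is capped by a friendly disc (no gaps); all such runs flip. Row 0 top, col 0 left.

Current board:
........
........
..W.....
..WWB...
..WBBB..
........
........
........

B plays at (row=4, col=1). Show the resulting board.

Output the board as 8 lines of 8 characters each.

Place B at (4,1); scan 8 dirs for brackets.
Dir NW: first cell '.' (not opp) -> no flip
Dir N: first cell '.' (not opp) -> no flip
Dir NE: opp run (3,2), next='.' -> no flip
Dir W: first cell '.' (not opp) -> no flip
Dir E: opp run (4,2) capped by B -> flip
Dir SW: first cell '.' (not opp) -> no flip
Dir S: first cell '.' (not opp) -> no flip
Dir SE: first cell '.' (not opp) -> no flip
All flips: (4,2)

Answer: ........
........
..W.....
..WWB...
.BBBBB..
........
........
........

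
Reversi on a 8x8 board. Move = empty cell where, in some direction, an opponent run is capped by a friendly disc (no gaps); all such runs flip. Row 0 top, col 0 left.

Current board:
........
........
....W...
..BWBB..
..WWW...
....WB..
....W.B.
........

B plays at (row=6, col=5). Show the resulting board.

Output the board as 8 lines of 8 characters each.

Answer: ........
........
....W...
..BWBB..
..WBW...
....BB..
....WBB.
........

Derivation:
Place B at (6,5); scan 8 dirs for brackets.
Dir NW: opp run (5,4) (4,3) capped by B -> flip
Dir N: first cell 'B' (not opp) -> no flip
Dir NE: first cell '.' (not opp) -> no flip
Dir W: opp run (6,4), next='.' -> no flip
Dir E: first cell 'B' (not opp) -> no flip
Dir SW: first cell '.' (not opp) -> no flip
Dir S: first cell '.' (not opp) -> no flip
Dir SE: first cell '.' (not opp) -> no flip
All flips: (4,3) (5,4)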